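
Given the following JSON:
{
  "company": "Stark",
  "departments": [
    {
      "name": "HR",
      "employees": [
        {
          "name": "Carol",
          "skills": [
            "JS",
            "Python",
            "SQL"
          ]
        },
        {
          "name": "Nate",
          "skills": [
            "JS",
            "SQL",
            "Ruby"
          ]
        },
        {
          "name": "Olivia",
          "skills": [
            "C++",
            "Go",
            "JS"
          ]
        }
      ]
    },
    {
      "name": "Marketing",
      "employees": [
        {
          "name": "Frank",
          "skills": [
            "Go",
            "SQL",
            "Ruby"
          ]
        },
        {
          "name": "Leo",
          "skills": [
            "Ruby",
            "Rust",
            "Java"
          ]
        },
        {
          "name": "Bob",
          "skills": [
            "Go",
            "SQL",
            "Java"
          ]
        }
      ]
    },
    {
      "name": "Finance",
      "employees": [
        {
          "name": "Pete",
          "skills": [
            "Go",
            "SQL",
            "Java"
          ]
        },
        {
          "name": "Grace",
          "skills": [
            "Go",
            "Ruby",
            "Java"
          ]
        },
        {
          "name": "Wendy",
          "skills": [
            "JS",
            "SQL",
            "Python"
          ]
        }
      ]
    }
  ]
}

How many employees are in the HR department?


Path: departments[0].employees
Count: 3

ANSWER: 3


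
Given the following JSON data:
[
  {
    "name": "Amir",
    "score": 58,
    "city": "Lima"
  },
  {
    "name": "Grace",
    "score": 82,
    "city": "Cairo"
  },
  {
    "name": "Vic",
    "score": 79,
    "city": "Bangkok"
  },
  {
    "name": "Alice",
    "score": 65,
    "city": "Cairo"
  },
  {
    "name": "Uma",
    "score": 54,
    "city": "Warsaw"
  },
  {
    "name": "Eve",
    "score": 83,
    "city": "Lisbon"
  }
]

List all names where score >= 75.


Filtering records where score >= 75:
  Amir (score=58) -> no
  Grace (score=82) -> YES
  Vic (score=79) -> YES
  Alice (score=65) -> no
  Uma (score=54) -> no
  Eve (score=83) -> YES


ANSWER: Grace, Vic, Eve


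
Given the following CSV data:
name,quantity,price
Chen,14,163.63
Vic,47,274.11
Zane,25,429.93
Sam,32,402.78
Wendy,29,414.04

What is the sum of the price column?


Values in 'price' column:
  Row 1: 163.63
  Row 2: 274.11
  Row 3: 429.93
  Row 4: 402.78
  Row 5: 414.04
Sum = 163.63 + 274.11 + 429.93 + 402.78 + 414.04 = 1684.49

ANSWER: 1684.49


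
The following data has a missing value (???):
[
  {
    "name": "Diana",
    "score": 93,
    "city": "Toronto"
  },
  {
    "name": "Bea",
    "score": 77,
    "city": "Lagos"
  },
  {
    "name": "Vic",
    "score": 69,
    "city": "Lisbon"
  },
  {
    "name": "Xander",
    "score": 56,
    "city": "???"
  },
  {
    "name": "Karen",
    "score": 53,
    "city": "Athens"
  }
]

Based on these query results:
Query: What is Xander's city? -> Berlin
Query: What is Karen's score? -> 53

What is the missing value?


The missing value is Xander's city
From query: Xander's city = Berlin

ANSWER: Berlin


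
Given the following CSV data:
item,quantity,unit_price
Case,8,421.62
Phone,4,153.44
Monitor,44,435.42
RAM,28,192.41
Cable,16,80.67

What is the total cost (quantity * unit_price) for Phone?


Row: Phone
quantity = 4
unit_price = 153.44
total = 4 * 153.44 = 613.76

ANSWER: 613.76


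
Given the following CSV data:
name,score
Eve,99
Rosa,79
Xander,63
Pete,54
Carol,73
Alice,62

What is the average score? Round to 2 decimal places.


Scores: 99, 79, 63, 54, 73, 62
Sum = 430
Count = 6
Average = 430 / 6 = 71.67

ANSWER: 71.67


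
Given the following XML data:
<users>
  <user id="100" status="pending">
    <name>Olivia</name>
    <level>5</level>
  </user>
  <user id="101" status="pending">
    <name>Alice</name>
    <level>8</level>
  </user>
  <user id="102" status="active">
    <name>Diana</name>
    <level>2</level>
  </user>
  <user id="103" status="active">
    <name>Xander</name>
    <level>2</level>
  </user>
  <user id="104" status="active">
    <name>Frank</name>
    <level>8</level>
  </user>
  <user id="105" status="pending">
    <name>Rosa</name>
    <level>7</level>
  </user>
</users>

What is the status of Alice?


Finding user with name = Alice
user id="101" status="pending"

ANSWER: pending


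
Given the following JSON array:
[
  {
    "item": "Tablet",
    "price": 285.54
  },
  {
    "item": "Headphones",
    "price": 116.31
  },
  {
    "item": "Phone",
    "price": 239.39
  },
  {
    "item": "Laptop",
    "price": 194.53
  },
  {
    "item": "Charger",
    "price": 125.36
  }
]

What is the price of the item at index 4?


Array index 4 -> Charger
price = 125.36

ANSWER: 125.36


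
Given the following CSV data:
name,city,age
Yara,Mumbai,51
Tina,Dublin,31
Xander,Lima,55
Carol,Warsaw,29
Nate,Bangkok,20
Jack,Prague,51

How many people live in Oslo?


Scanning city column for 'Oslo':
Total matches: 0

ANSWER: 0


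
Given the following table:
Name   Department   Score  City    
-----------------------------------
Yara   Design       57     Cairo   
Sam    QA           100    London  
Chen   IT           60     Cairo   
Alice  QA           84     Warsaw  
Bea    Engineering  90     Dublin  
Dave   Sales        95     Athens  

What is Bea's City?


Row 5: Bea
City = Dublin

ANSWER: Dublin


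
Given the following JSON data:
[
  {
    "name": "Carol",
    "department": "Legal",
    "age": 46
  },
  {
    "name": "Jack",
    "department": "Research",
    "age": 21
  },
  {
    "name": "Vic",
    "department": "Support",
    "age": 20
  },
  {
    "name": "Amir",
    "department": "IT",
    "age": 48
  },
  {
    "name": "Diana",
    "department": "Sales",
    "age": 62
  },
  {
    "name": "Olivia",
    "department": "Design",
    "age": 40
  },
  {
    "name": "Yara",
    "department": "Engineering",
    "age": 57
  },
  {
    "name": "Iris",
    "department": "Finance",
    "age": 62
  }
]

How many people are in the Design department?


Scanning records for department = Design
  Record 5: Olivia
Count: 1

ANSWER: 1


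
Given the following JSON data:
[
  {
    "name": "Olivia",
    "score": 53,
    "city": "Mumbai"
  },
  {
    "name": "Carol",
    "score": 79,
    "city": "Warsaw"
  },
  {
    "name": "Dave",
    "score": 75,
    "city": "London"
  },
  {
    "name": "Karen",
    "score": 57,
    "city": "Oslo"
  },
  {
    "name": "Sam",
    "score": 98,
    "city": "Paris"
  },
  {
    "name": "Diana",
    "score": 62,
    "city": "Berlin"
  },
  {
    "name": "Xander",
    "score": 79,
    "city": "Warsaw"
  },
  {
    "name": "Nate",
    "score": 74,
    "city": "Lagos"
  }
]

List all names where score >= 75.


Filtering records where score >= 75:
  Olivia (score=53) -> no
  Carol (score=79) -> YES
  Dave (score=75) -> YES
  Karen (score=57) -> no
  Sam (score=98) -> YES
  Diana (score=62) -> no
  Xander (score=79) -> YES
  Nate (score=74) -> no


ANSWER: Carol, Dave, Sam, Xander


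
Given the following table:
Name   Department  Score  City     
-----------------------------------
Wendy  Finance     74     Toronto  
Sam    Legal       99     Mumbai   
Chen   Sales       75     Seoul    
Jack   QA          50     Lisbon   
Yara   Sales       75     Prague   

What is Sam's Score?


Row 2: Sam
Score = 99

ANSWER: 99


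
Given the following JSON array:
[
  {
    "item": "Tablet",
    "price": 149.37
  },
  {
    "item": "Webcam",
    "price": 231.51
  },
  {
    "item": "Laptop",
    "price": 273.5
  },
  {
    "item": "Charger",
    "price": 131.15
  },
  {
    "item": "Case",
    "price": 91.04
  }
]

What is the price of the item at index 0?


Array index 0 -> Tablet
price = 149.37

ANSWER: 149.37


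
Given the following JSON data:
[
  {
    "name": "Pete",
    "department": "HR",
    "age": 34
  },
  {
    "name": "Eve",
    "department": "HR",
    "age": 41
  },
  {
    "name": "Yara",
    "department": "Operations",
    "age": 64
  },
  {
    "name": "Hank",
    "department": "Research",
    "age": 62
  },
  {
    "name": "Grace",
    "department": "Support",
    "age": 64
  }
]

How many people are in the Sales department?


Scanning records for department = Sales
  No matches found
Count: 0

ANSWER: 0


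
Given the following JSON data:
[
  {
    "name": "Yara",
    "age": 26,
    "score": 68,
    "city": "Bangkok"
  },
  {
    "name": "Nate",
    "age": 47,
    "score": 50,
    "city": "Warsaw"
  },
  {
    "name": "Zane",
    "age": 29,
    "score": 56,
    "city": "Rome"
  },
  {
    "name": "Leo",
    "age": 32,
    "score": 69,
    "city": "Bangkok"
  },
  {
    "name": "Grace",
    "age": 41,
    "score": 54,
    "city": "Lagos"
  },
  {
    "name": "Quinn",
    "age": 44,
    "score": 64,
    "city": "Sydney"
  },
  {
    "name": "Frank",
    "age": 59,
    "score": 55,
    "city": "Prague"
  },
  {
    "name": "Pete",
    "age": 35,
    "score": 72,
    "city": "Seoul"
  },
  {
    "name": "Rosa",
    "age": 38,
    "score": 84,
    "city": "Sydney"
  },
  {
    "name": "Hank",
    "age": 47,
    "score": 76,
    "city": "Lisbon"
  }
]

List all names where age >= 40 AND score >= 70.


Checking both conditions:
  Yara (age=26, score=68) -> no
  Nate (age=47, score=50) -> no
  Zane (age=29, score=56) -> no
  Leo (age=32, score=69) -> no
  Grace (age=41, score=54) -> no
  Quinn (age=44, score=64) -> no
  Frank (age=59, score=55) -> no
  Pete (age=35, score=72) -> no
  Rosa (age=38, score=84) -> no
  Hank (age=47, score=76) -> YES


ANSWER: Hank


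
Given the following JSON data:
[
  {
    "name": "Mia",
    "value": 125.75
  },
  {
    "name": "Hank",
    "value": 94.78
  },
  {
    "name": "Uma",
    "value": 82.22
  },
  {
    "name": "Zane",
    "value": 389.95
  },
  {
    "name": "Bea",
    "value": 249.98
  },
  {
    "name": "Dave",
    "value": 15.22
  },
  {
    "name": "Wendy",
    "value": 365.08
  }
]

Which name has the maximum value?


Comparing values:
  Mia: 125.75
  Hank: 94.78
  Uma: 82.22
  Zane: 389.95
  Bea: 249.98
  Dave: 15.22
  Wendy: 365.08
Maximum: Zane (389.95)

ANSWER: Zane


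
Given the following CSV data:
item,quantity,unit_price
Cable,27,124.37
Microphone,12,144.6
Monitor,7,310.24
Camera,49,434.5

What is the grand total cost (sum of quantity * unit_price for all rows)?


Computing row totals:
  Cable: 27 * 124.37 = 3357.99
  Microphone: 12 * 144.6 = 1735.2
  Monitor: 7 * 310.24 = 2171.68
  Camera: 49 * 434.5 = 21290.5
Grand total = 3357.99 + 1735.2 + 2171.68 + 21290.5 = 28555.37

ANSWER: 28555.37


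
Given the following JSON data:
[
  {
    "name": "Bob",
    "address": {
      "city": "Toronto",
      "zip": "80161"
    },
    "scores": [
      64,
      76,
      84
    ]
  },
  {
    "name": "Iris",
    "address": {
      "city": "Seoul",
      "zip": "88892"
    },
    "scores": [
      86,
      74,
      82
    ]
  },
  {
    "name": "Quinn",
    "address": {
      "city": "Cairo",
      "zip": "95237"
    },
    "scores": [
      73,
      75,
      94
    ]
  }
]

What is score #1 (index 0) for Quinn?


Path: records[2].scores[0]
Value: 73

ANSWER: 73


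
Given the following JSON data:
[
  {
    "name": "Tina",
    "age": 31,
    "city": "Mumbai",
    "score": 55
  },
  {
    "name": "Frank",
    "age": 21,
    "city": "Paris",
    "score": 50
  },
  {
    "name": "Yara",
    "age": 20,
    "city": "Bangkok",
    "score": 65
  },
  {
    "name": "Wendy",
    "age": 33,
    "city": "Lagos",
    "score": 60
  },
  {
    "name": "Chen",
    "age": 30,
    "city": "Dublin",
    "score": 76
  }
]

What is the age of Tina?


Looking up record where name = Tina
Record index: 0
Field 'age' = 31

ANSWER: 31


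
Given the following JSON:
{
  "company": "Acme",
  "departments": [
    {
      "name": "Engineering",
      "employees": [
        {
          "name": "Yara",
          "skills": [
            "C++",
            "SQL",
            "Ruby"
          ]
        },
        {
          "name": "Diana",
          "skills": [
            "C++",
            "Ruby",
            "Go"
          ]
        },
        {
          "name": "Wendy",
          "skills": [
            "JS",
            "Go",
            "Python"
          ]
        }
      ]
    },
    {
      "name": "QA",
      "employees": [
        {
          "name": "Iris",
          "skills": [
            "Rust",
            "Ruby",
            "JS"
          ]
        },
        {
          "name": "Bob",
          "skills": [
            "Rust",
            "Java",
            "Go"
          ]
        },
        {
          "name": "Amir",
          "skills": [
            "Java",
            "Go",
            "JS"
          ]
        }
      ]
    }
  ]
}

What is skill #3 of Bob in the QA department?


Path: departments[1].employees[1].skills[2]
Value: Go

ANSWER: Go


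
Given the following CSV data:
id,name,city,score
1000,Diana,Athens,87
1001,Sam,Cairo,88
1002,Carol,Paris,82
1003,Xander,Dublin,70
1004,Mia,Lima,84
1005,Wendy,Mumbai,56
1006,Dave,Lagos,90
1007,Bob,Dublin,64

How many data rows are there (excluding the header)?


Counting rows (excluding header):
Header: id,name,city,score
Data rows: 8

ANSWER: 8


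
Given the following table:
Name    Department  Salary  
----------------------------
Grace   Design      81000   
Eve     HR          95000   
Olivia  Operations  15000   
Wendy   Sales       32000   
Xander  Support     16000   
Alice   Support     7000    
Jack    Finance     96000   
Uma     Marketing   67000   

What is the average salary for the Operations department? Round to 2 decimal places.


Operations department members:
  Olivia: 15000
Sum = 15000
Count = 1
Average = 15000 / 1 = 15000.00

ANSWER: 15000.00


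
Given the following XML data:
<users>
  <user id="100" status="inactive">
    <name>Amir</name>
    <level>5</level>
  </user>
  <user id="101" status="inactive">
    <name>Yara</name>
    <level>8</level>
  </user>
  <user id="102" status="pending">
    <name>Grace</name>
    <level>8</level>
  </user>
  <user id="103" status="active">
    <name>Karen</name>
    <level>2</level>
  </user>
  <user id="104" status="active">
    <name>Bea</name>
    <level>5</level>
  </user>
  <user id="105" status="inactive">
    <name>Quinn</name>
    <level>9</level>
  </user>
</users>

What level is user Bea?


Finding user: Bea
<level>5</level>

ANSWER: 5


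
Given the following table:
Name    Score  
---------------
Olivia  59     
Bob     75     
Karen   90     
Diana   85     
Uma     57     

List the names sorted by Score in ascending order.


Sorting by Score (ascending):
  Uma: 57
  Olivia: 59
  Bob: 75
  Diana: 85
  Karen: 90


ANSWER: Uma, Olivia, Bob, Diana, Karen


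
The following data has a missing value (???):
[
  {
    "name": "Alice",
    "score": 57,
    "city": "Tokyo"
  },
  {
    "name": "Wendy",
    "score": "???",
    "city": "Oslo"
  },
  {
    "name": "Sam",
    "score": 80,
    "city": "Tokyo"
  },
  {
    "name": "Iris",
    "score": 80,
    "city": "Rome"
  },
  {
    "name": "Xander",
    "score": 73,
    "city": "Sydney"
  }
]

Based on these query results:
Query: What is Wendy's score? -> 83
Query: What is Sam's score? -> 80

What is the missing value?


The missing value is Wendy's score
From query: Wendy's score = 83

ANSWER: 83


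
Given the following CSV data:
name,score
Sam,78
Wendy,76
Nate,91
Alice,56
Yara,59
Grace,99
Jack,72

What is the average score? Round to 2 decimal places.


Scores: 78, 76, 91, 56, 59, 99, 72
Sum = 531
Count = 7
Average = 531 / 7 = 75.86

ANSWER: 75.86


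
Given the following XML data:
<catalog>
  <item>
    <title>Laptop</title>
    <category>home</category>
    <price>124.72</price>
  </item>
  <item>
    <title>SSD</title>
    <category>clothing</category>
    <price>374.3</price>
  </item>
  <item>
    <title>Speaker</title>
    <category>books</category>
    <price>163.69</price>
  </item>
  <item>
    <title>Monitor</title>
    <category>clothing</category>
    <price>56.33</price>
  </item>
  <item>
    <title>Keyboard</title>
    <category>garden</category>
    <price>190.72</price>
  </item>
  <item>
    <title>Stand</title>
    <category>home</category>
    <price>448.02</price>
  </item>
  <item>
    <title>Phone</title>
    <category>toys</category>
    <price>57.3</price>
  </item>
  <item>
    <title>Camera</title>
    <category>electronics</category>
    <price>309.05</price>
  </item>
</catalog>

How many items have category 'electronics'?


Scanning <item> elements for <category>electronics</category>:
  Item 8: Camera -> MATCH
Count: 1

ANSWER: 1


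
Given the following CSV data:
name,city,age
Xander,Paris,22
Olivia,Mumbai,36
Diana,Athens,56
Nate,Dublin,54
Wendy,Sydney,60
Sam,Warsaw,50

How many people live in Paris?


Scanning city column for 'Paris':
  Row 1: Xander -> MATCH
Total matches: 1

ANSWER: 1


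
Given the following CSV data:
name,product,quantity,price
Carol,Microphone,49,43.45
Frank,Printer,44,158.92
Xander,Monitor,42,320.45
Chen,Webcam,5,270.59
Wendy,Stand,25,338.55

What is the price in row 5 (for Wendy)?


Row 5: Wendy
Column 'price' = 338.55

ANSWER: 338.55


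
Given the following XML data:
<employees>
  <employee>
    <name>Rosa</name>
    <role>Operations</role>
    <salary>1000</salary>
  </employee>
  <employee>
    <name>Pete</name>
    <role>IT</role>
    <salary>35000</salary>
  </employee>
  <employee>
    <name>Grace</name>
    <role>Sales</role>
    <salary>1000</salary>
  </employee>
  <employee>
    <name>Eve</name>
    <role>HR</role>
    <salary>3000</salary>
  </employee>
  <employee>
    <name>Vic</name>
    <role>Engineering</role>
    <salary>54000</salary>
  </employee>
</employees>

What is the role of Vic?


Searching for <employee> with <name>Vic</name>
Found at position 5
<role>Engineering</role>

ANSWER: Engineering


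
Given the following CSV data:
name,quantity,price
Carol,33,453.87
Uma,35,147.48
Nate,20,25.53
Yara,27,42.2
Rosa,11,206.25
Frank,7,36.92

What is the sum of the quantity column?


Values in 'quantity' column:
  Row 1: 33
  Row 2: 35
  Row 3: 20
  Row 4: 27
  Row 5: 11
  Row 6: 7
Sum = 33 + 35 + 20 + 27 + 11 + 7 = 133

ANSWER: 133


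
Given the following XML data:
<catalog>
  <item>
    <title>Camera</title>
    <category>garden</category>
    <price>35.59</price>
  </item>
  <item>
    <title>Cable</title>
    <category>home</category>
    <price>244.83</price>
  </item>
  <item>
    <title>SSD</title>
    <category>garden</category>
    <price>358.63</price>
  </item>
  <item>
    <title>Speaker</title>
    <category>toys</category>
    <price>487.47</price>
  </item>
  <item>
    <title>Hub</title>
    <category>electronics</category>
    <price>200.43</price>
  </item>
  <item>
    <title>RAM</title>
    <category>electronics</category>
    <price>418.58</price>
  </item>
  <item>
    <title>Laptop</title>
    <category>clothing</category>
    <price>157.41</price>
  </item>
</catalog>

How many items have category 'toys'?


Scanning <item> elements for <category>toys</category>:
  Item 4: Speaker -> MATCH
Count: 1

ANSWER: 1


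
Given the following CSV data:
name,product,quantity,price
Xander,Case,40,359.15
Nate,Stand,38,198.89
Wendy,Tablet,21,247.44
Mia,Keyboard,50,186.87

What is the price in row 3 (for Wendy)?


Row 3: Wendy
Column 'price' = 247.44

ANSWER: 247.44


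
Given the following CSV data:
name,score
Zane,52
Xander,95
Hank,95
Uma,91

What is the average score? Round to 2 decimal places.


Scores: 52, 95, 95, 91
Sum = 333
Count = 4
Average = 333 / 4 = 83.25

ANSWER: 83.25


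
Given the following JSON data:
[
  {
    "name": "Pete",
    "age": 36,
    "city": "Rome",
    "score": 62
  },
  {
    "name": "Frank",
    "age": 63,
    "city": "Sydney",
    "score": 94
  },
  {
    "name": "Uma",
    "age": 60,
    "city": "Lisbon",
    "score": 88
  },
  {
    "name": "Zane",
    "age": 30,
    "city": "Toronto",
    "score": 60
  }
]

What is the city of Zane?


Looking up record where name = Zane
Record index: 3
Field 'city' = Toronto

ANSWER: Toronto


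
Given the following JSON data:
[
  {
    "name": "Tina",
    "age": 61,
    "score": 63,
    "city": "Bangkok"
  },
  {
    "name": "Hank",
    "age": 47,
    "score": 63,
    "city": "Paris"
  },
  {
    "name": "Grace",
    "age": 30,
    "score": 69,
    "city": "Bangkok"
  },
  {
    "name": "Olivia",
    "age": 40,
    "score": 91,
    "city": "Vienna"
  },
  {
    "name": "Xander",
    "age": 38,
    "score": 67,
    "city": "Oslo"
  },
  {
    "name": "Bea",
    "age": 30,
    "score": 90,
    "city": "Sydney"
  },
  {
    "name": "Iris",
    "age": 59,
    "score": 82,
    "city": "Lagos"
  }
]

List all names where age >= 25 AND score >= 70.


Checking both conditions:
  Tina (age=61, score=63) -> no
  Hank (age=47, score=63) -> no
  Grace (age=30, score=69) -> no
  Olivia (age=40, score=91) -> YES
  Xander (age=38, score=67) -> no
  Bea (age=30, score=90) -> YES
  Iris (age=59, score=82) -> YES


ANSWER: Olivia, Bea, Iris


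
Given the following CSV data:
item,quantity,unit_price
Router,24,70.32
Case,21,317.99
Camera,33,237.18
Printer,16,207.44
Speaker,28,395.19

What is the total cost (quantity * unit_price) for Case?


Row: Case
quantity = 21
unit_price = 317.99
total = 21 * 317.99 = 6677.79

ANSWER: 6677.79


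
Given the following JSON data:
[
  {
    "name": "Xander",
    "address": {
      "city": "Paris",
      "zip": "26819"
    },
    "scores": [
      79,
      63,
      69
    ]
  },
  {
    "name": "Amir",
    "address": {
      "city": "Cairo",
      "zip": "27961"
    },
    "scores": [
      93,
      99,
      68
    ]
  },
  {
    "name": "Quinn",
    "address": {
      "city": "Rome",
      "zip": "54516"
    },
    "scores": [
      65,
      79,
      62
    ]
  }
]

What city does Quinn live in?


Path: records[2].address.city
Value: Rome

ANSWER: Rome


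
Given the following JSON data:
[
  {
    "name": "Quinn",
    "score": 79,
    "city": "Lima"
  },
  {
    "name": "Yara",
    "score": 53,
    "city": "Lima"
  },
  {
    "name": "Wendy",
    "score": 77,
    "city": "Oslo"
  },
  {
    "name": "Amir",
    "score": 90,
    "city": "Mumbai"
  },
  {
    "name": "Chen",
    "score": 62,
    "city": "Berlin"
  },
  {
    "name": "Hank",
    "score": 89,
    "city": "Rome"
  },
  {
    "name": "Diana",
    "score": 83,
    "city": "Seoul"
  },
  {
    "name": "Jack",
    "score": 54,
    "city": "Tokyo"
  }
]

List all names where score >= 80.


Filtering records where score >= 80:
  Quinn (score=79) -> no
  Yara (score=53) -> no
  Wendy (score=77) -> no
  Amir (score=90) -> YES
  Chen (score=62) -> no
  Hank (score=89) -> YES
  Diana (score=83) -> YES
  Jack (score=54) -> no


ANSWER: Amir, Hank, Diana


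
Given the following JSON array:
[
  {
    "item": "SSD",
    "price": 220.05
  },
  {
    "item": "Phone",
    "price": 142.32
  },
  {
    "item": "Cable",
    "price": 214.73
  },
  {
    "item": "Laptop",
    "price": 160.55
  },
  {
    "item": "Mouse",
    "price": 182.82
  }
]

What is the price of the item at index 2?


Array index 2 -> Cable
price = 214.73

ANSWER: 214.73


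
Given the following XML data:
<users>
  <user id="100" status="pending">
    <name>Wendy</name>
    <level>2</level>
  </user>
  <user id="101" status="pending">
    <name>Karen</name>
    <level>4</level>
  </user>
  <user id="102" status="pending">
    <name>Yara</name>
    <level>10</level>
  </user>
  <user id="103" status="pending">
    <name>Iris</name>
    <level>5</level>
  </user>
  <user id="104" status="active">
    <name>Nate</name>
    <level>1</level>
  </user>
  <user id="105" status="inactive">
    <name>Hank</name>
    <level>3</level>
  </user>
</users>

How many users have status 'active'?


Counting users with status='active':
  Nate (id=104) -> MATCH
Count: 1

ANSWER: 1


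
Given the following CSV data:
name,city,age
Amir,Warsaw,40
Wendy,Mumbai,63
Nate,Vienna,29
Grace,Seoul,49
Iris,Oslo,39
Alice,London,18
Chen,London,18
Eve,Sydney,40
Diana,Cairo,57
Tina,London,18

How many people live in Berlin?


Scanning city column for 'Berlin':
Total matches: 0

ANSWER: 0


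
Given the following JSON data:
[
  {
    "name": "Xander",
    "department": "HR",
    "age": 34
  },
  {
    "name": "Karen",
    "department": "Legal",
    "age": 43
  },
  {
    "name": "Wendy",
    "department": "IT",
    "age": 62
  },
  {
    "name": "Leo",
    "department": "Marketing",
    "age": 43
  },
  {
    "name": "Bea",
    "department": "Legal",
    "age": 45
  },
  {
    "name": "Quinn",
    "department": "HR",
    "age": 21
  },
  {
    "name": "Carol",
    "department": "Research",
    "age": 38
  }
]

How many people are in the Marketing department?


Scanning records for department = Marketing
  Record 3: Leo
Count: 1

ANSWER: 1


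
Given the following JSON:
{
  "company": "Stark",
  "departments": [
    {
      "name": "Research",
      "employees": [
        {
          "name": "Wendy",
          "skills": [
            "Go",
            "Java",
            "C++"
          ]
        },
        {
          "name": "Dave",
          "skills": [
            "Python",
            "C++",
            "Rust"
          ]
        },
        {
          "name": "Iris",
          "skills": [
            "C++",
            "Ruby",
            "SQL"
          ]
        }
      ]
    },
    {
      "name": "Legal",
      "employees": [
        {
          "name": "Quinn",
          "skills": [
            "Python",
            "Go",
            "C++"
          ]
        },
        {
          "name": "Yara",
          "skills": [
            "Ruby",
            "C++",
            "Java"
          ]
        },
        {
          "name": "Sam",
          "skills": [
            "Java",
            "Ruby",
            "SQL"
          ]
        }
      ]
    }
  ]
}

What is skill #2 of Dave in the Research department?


Path: departments[0].employees[1].skills[1]
Value: C++

ANSWER: C++


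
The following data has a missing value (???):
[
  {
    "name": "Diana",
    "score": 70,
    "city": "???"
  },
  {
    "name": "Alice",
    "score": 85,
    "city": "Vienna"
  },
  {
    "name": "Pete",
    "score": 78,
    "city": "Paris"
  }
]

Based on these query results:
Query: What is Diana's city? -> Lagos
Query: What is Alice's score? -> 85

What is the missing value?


The missing value is Diana's city
From query: Diana's city = Lagos

ANSWER: Lagos


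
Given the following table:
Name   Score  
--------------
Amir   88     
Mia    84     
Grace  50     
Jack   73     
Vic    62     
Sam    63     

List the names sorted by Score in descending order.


Sorting by Score (descending):
  Amir: 88
  Mia: 84
  Jack: 73
  Sam: 63
  Vic: 62
  Grace: 50


ANSWER: Amir, Mia, Jack, Sam, Vic, Grace


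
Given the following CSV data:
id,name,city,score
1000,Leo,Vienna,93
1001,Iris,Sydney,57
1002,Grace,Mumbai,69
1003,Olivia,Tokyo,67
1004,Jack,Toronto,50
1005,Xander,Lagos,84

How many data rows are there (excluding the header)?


Counting rows (excluding header):
Header: id,name,city,score
Data rows: 6

ANSWER: 6


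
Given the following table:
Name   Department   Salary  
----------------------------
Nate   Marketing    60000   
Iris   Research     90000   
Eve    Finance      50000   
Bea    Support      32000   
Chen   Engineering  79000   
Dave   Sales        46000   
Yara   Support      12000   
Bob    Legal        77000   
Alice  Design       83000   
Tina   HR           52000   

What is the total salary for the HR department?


HR department members:
  Tina: 52000
Total = 52000 = 52000

ANSWER: 52000


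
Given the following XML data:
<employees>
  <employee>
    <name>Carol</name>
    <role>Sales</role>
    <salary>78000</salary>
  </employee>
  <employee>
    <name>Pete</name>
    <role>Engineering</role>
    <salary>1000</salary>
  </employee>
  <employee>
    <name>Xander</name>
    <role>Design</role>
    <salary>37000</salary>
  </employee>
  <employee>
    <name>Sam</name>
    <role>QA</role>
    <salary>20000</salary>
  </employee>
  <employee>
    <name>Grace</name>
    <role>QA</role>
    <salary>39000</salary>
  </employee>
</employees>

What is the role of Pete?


Searching for <employee> with <name>Pete</name>
Found at position 2
<role>Engineering</role>

ANSWER: Engineering


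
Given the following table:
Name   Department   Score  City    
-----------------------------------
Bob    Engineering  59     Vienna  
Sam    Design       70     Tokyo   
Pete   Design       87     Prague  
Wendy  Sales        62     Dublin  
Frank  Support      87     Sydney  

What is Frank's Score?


Row 5: Frank
Score = 87

ANSWER: 87


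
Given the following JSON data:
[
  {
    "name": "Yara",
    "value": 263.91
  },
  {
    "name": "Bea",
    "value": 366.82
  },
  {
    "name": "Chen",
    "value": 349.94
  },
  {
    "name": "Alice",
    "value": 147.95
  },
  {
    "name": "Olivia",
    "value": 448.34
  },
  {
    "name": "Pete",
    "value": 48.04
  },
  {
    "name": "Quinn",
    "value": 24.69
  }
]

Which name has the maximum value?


Comparing values:
  Yara: 263.91
  Bea: 366.82
  Chen: 349.94
  Alice: 147.95
  Olivia: 448.34
  Pete: 48.04
  Quinn: 24.69
Maximum: Olivia (448.34)

ANSWER: Olivia


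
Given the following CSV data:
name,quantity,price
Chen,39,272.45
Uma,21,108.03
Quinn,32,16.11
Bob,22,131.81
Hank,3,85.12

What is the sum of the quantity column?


Values in 'quantity' column:
  Row 1: 39
  Row 2: 21
  Row 3: 32
  Row 4: 22
  Row 5: 3
Sum = 39 + 21 + 32 + 22 + 3 = 117

ANSWER: 117


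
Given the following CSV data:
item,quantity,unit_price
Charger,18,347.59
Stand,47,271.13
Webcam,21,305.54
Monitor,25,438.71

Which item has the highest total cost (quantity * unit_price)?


Computing row totals:
  Charger: 6256.62
  Stand: 12743.11
  Webcam: 6416.34
  Monitor: 10967.75
Maximum: Stand (12743.11)

ANSWER: Stand


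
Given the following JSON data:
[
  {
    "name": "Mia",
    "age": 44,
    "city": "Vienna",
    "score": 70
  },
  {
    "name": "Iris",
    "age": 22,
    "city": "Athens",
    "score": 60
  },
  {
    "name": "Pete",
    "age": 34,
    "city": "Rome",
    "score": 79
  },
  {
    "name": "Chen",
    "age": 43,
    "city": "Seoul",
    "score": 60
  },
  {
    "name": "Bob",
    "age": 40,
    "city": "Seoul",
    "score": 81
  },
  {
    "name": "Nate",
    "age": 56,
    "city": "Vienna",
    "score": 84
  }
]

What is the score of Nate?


Looking up record where name = Nate
Record index: 5
Field 'score' = 84

ANSWER: 84


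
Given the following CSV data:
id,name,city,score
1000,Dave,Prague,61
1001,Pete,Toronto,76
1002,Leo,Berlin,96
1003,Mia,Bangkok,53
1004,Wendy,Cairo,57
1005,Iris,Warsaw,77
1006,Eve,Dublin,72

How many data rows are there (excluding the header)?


Counting rows (excluding header):
Header: id,name,city,score
Data rows: 7

ANSWER: 7


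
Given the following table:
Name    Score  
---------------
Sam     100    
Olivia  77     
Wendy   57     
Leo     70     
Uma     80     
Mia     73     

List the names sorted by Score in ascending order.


Sorting by Score (ascending):
  Wendy: 57
  Leo: 70
  Mia: 73
  Olivia: 77
  Uma: 80
  Sam: 100


ANSWER: Wendy, Leo, Mia, Olivia, Uma, Sam


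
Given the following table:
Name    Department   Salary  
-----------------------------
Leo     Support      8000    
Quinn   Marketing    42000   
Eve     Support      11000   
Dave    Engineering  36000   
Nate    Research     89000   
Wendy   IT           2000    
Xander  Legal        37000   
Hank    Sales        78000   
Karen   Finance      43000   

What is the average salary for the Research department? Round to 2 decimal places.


Research department members:
  Nate: 89000
Sum = 89000
Count = 1
Average = 89000 / 1 = 89000.00

ANSWER: 89000.00


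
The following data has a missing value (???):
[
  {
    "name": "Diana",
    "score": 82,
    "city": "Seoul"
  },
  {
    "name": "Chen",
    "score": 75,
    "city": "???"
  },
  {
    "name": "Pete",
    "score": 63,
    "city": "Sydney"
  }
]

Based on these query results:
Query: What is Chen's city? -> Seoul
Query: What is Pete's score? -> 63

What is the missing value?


The missing value is Chen's city
From query: Chen's city = Seoul

ANSWER: Seoul


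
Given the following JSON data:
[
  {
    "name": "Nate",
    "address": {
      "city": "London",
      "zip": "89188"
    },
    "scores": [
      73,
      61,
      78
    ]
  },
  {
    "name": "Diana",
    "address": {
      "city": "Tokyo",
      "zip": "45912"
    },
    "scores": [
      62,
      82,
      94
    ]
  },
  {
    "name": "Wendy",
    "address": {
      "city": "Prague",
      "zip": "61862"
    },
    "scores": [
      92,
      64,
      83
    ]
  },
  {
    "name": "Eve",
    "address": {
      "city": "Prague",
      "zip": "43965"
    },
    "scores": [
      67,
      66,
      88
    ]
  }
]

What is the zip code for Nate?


Path: records[0].address.zip
Value: 89188

ANSWER: 89188


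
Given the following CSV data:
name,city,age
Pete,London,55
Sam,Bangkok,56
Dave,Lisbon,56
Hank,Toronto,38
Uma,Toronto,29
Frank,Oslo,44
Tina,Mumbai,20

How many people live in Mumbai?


Scanning city column for 'Mumbai':
  Row 7: Tina -> MATCH
Total matches: 1

ANSWER: 1


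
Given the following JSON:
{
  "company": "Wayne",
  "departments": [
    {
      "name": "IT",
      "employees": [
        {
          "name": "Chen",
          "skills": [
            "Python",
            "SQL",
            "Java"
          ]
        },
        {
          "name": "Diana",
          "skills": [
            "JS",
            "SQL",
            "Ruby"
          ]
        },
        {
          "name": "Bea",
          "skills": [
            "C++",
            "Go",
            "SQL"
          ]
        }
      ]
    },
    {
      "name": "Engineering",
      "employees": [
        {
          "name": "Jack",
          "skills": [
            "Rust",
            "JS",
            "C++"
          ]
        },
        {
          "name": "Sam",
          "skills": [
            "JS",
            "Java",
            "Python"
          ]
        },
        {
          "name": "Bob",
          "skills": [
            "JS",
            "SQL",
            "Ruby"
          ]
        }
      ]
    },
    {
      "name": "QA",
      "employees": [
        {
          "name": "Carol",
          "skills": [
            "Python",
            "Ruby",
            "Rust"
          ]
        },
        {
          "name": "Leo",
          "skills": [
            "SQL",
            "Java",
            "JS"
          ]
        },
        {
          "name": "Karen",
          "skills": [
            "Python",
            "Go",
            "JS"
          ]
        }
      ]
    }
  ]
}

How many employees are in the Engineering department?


Path: departments[1].employees
Count: 3

ANSWER: 3


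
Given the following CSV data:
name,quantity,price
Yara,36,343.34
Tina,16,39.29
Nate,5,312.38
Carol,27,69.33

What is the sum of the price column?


Values in 'price' column:
  Row 1: 343.34
  Row 2: 39.29
  Row 3: 312.38
  Row 4: 69.33
Sum = 343.34 + 39.29 + 312.38 + 69.33 = 764.34

ANSWER: 764.34


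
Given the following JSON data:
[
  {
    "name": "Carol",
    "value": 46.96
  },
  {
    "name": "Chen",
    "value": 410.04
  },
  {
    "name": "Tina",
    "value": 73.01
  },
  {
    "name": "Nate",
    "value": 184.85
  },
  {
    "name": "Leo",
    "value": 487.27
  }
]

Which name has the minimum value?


Comparing values:
  Carol: 46.96
  Chen: 410.04
  Tina: 73.01
  Nate: 184.85
  Leo: 487.27
Minimum: Carol (46.96)

ANSWER: Carol


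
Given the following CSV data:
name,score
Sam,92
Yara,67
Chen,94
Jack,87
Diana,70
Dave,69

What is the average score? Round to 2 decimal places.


Scores: 92, 67, 94, 87, 70, 69
Sum = 479
Count = 6
Average = 479 / 6 = 79.83

ANSWER: 79.83


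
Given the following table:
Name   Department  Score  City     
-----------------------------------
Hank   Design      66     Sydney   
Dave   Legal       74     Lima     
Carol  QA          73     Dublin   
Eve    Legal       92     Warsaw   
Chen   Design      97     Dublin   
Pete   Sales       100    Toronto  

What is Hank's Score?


Row 1: Hank
Score = 66

ANSWER: 66


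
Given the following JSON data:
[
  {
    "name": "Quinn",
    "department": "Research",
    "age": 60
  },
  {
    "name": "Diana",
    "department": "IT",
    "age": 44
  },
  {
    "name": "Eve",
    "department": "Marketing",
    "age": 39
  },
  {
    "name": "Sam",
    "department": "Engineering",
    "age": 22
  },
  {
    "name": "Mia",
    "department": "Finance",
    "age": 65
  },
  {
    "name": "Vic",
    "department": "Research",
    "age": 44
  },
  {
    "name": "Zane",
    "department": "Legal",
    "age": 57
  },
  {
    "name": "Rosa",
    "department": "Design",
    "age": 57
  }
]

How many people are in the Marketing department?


Scanning records for department = Marketing
  Record 2: Eve
Count: 1

ANSWER: 1


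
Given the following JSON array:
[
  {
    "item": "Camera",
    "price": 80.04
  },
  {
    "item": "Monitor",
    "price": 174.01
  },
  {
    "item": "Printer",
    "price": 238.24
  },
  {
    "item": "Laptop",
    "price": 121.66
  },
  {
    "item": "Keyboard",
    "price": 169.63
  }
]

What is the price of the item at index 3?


Array index 3 -> Laptop
price = 121.66

ANSWER: 121.66


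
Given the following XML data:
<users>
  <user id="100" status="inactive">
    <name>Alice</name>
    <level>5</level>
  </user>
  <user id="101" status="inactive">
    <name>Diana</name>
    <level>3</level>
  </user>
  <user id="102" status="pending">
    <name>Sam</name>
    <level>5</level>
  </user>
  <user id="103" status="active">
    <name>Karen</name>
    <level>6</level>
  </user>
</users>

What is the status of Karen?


Finding user with name = Karen
user id="103" status="active"

ANSWER: active


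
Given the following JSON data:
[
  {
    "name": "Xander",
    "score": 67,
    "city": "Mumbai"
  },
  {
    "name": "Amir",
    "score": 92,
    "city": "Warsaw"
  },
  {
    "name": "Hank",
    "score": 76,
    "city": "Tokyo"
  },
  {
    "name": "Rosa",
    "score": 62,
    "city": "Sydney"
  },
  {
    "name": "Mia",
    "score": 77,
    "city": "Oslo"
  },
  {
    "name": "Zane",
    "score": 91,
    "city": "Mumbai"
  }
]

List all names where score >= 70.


Filtering records where score >= 70:
  Xander (score=67) -> no
  Amir (score=92) -> YES
  Hank (score=76) -> YES
  Rosa (score=62) -> no
  Mia (score=77) -> YES
  Zane (score=91) -> YES


ANSWER: Amir, Hank, Mia, Zane


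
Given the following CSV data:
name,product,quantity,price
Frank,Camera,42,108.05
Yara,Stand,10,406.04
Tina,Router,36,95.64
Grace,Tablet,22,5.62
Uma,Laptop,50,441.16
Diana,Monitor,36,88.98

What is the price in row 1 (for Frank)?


Row 1: Frank
Column 'price' = 108.05

ANSWER: 108.05


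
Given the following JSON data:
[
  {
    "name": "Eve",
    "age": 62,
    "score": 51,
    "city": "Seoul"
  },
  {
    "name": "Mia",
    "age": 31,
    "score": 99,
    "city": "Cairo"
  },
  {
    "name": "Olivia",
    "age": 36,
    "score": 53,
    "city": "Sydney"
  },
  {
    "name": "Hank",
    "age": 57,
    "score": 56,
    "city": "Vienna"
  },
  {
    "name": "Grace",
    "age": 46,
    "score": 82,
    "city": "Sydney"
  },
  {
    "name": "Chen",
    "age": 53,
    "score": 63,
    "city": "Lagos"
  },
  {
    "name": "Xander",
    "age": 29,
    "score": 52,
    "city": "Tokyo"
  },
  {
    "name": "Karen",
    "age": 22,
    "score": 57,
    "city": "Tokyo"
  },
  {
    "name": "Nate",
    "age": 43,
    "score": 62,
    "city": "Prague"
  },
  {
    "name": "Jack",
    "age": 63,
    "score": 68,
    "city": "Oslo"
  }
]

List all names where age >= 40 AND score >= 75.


Checking both conditions:
  Eve (age=62, score=51) -> no
  Mia (age=31, score=99) -> no
  Olivia (age=36, score=53) -> no
  Hank (age=57, score=56) -> no
  Grace (age=46, score=82) -> YES
  Chen (age=53, score=63) -> no
  Xander (age=29, score=52) -> no
  Karen (age=22, score=57) -> no
  Nate (age=43, score=62) -> no
  Jack (age=63, score=68) -> no


ANSWER: Grace
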